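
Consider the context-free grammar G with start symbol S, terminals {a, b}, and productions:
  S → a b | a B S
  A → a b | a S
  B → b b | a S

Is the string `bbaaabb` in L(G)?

no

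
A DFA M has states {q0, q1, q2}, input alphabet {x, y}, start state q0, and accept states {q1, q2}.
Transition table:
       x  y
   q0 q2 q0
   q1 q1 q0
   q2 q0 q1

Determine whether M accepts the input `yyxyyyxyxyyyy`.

rejected

q0 --y--> q0
q0 --y--> q0
q0 --x--> q2
q2 --y--> q1
q1 --y--> q0
q0 --y--> q0
q0 --x--> q2
q2 --y--> q1
q1 --x--> q1
q1 --y--> q0
q0 --y--> q0
q0 --y--> q0
q0 --y--> q0
End in state q0, which is not an accepting state.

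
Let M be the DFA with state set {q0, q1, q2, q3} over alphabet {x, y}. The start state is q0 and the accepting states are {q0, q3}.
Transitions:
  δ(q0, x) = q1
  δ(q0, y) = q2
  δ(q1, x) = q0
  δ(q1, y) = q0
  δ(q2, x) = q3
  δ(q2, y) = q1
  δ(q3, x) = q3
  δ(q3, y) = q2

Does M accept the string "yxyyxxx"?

accepted

q0 --y--> q2
q2 --x--> q3
q3 --y--> q2
q2 --y--> q1
q1 --x--> q0
q0 --x--> q1
q1 --x--> q0
End in state q0, which is an accepting state.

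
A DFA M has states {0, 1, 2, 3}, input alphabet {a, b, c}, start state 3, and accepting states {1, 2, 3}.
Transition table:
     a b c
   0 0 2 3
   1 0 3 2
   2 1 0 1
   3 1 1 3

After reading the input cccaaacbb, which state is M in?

3 --c--> 3
3 --c--> 3
3 --c--> 3
3 --a--> 1
1 --a--> 0
0 --a--> 0
0 --c--> 3
3 --b--> 1
1 --b--> 3

3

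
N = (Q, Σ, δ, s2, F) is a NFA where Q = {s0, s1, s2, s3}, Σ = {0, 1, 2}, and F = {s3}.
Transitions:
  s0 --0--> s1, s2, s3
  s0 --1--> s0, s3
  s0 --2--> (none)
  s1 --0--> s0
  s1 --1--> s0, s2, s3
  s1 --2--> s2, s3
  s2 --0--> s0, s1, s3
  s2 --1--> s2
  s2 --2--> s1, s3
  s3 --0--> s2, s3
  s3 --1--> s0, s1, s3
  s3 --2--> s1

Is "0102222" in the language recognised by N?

accepted

Start: {s2}
read 0: {s0, s1, s3}
read 1: {s0, s1, s2, s3}
read 0: {s0, s1, s2, s3}
read 2: {s1, s2, s3}
read 2: {s1, s2, s3}
read 2: {s1, s2, s3}
read 2: {s1, s2, s3}
Reachable ∩ accepting = {s3} — nonempty.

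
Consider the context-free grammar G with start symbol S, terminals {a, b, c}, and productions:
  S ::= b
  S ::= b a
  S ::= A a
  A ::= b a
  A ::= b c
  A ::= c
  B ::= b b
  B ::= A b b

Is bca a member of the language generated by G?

S ⇒ Aa ⇒ bca

yes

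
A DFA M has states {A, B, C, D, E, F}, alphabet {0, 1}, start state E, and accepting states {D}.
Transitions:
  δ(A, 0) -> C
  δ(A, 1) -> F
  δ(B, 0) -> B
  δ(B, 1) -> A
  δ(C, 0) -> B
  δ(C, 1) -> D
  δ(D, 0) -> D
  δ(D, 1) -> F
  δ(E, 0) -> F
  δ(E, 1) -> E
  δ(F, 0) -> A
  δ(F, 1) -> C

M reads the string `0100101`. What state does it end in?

E --0--> F
F --1--> C
C --0--> B
B --0--> B
B --1--> A
A --0--> C
C --1--> D

D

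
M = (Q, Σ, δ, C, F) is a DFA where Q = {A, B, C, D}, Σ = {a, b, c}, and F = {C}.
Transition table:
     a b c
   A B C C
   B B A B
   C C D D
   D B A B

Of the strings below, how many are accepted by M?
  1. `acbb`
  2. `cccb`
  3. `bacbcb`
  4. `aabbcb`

1

`acbb`: accepted
`cccb`: rejected
`bacbcb`: rejected
`aabbcb`: rejected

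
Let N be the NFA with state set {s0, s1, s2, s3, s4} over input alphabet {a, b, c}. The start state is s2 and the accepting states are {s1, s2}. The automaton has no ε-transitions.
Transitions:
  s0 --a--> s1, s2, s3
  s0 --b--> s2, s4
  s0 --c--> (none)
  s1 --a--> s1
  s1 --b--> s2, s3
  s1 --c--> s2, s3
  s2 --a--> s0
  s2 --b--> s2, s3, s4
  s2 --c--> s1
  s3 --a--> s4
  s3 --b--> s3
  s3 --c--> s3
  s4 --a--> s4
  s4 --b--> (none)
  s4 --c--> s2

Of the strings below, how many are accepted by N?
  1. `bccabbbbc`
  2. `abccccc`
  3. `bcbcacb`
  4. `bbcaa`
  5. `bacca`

5

`bccabbbbc`: accepted
`abccccc`: accepted
`bcbcacb`: accepted
`bbcaa`: accepted
`bacca`: accepted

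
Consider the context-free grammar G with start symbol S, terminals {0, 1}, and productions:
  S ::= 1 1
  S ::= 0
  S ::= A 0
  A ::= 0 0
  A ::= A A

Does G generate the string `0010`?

no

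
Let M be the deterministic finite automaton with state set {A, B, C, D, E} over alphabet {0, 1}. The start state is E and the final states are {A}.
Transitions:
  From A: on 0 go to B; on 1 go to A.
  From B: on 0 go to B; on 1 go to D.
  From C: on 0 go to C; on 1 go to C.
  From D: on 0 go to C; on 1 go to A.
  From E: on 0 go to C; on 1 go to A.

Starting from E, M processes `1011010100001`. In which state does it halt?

E --1--> A
A --0--> B
B --1--> D
D --1--> A
A --0--> B
B --1--> D
D --0--> C
C --1--> C
C --0--> C
C --0--> C
C --0--> C
C --0--> C
C --1--> C

C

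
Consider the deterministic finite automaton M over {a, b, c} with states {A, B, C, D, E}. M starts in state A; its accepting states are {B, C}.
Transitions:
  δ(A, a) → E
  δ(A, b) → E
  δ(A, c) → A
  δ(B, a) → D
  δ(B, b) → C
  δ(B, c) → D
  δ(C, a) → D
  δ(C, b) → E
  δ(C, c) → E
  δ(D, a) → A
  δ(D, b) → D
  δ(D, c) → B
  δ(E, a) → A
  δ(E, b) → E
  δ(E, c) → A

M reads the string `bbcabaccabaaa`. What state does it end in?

A

A --b--> E
E --b--> E
E --c--> A
A --a--> E
E --b--> E
E --a--> A
A --c--> A
A --c--> A
A --a--> E
E --b--> E
E --a--> A
A --a--> E
E --a--> A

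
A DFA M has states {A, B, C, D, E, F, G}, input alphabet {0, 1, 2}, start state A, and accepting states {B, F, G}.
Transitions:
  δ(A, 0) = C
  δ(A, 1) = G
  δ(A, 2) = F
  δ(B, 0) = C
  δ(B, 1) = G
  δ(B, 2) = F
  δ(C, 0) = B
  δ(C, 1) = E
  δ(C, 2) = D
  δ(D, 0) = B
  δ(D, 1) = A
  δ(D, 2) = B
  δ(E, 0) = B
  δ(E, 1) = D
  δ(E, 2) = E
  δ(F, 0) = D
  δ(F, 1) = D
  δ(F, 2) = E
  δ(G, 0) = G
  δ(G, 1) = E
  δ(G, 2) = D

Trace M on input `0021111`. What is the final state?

A --0--> C
C --0--> B
B --2--> F
F --1--> D
D --1--> A
A --1--> G
G --1--> E

E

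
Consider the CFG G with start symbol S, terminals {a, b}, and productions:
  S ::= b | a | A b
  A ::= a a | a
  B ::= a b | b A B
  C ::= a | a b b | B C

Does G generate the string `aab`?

S ⇒ Ab ⇒ aab

yes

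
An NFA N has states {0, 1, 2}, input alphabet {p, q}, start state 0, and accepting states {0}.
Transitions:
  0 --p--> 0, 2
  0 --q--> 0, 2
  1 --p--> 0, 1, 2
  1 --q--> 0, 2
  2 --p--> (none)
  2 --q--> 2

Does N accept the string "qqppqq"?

Start: {0}
read q: {0, 2}
read q: {0, 2}
read p: {0, 2}
read p: {0, 2}
read q: {0, 2}
read q: {0, 2}
Reachable ∩ accepting = {0} — nonempty.

accepted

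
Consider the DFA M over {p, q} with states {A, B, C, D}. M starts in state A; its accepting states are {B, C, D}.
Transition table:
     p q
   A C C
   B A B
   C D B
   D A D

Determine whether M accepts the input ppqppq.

A --p--> C
C --p--> D
D --q--> D
D --p--> A
A --p--> C
C --q--> B
End in state B, which is an accepting state.

accepted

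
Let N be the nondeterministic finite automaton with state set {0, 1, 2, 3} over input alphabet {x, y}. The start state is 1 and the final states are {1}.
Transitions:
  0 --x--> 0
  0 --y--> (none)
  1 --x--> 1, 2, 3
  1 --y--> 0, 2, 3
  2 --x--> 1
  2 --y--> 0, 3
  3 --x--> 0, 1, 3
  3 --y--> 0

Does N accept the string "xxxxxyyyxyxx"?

Start: {1}
read x: {1, 2, 3}
read x: {0, 1, 2, 3}
read x: {0, 1, 2, 3}
read x: {0, 1, 2, 3}
read x: {0, 1, 2, 3}
read y: {0, 2, 3}
read y: {0, 3}
read y: {0}
read x: {0}
read y: {}
The reachable set is empty and stays empty for the remaining 2 symbols.
Reachable ∩ accepting = {} — empty.

rejected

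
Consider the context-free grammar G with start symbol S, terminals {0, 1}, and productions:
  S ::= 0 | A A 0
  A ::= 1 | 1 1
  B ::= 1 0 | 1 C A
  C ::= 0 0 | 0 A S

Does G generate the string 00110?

no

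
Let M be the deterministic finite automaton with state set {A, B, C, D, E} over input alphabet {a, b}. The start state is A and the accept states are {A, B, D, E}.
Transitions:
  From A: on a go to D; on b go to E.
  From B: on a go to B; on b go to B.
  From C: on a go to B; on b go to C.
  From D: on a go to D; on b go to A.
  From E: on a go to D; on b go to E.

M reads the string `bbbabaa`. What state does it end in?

A --b--> E
E --b--> E
E --b--> E
E --a--> D
D --b--> A
A --a--> D
D --a--> D

D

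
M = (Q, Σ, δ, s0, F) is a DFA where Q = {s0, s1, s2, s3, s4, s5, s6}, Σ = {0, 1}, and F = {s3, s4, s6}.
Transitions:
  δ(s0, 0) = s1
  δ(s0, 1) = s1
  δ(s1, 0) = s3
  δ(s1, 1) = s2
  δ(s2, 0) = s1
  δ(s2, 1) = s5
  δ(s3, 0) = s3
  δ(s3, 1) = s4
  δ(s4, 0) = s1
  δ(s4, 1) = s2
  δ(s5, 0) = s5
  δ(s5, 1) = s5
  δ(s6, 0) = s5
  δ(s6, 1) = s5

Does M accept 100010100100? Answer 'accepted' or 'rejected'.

s0 --1--> s1
s1 --0--> s3
s3 --0--> s3
s3 --0--> s3
s3 --1--> s4
s4 --0--> s1
s1 --1--> s2
s2 --0--> s1
s1 --0--> s3
s3 --1--> s4
s4 --0--> s1
s1 --0--> s3
End in state s3, which is an accepting state.

accepted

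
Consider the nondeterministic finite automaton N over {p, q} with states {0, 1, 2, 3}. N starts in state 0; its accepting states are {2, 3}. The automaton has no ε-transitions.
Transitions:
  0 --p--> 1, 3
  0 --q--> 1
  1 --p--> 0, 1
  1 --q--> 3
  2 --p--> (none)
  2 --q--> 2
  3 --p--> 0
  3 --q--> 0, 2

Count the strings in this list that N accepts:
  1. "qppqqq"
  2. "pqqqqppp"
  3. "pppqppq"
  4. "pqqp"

"qppqqq": accepted
"pqqqqppp": accepted
"pppqppq": accepted
"pqqp": accepted

4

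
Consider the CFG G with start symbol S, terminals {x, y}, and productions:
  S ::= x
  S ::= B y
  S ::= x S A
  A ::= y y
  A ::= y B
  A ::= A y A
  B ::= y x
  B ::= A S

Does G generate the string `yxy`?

S ⇒ By ⇒ yxy

yes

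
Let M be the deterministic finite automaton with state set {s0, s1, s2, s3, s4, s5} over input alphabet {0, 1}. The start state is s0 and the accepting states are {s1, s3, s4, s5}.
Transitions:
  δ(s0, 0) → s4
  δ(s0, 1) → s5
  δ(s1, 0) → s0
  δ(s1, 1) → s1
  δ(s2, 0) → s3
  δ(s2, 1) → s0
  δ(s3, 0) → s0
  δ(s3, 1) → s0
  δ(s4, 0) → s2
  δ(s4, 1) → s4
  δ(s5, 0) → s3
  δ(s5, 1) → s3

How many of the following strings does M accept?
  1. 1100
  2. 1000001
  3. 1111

1100: accepted
1000001: rejected
1111: accepted

2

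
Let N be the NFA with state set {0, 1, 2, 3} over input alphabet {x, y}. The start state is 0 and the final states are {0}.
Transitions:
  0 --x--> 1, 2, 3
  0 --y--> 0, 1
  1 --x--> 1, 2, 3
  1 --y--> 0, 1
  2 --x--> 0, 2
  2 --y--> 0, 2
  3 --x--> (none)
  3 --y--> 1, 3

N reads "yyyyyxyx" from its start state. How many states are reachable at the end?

4

Start: {0}
read y: {0, 1}
read y: {0, 1}
read y: {0, 1}
read y: {0, 1}
read y: {0, 1}
read x: {1, 2, 3}
read y: {0, 1, 2, 3}
read x: {0, 1, 2, 3}
Final reachable set {0, 1, 2, 3} has 4 states.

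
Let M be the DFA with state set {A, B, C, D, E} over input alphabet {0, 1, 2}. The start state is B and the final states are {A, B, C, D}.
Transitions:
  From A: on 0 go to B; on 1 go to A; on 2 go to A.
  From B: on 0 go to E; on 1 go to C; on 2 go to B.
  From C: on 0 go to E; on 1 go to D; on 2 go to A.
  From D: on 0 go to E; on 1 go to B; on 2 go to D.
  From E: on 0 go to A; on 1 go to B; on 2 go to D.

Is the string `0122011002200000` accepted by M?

B --0--> E
E --1--> B
B --2--> B
B --2--> B
B --0--> E
E --1--> B
B --1--> C
C --0--> E
E --0--> A
A --2--> A
A --2--> A
A --0--> B
B --0--> E
E --0--> A
A --0--> B
B --0--> E
End in state E, which is not an accepting state.

rejected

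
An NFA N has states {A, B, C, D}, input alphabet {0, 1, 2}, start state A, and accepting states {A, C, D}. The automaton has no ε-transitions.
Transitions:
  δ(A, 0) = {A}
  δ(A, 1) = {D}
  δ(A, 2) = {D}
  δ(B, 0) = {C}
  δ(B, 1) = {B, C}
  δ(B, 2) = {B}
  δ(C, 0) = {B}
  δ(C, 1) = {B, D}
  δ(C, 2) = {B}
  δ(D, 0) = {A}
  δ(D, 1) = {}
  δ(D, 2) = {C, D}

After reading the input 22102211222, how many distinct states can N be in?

Start: {A}
read 2: {D}
read 2: {C, D}
read 1: {B, D}
read 0: {A, C}
read 2: {B, D}
read 2: {B, C, D}
read 1: {B, C, D}
read 1: {B, C, D}
read 2: {B, C, D}
read 2: {B, C, D}
read 2: {B, C, D}
Final reachable set {B, C, D} has 3 states.

3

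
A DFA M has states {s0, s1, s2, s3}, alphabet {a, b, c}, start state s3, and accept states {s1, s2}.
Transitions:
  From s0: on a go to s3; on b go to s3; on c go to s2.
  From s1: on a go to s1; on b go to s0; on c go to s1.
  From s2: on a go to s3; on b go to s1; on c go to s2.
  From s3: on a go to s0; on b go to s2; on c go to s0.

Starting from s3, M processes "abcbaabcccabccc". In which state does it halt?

s3 --a--> s0
s0 --b--> s3
s3 --c--> s0
s0 --b--> s3
s3 --a--> s0
s0 --a--> s3
s3 --b--> s2
s2 --c--> s2
s2 --c--> s2
s2 --c--> s2
s2 --a--> s3
s3 --b--> s2
s2 --c--> s2
s2 --c--> s2
s2 --c--> s2

s2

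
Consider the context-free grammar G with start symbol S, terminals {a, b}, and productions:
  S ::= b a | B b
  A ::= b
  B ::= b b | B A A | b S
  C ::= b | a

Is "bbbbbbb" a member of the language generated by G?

S ⇒ Bb ⇒ bSb ⇒ bBbb ⇒ bBAAbb ⇒ bbbAAbb ⇒ bbbbAbb ⇒ bbbbbbb

yes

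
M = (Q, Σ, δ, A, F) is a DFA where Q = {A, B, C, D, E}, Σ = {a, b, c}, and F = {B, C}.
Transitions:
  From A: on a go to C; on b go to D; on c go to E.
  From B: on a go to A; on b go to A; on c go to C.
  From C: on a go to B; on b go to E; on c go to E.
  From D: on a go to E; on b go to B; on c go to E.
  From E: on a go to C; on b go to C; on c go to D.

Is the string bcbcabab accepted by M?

rejected

A --b--> D
D --c--> E
E --b--> C
C --c--> E
E --a--> C
C --b--> E
E --a--> C
C --b--> E
End in state E, which is not an accepting state.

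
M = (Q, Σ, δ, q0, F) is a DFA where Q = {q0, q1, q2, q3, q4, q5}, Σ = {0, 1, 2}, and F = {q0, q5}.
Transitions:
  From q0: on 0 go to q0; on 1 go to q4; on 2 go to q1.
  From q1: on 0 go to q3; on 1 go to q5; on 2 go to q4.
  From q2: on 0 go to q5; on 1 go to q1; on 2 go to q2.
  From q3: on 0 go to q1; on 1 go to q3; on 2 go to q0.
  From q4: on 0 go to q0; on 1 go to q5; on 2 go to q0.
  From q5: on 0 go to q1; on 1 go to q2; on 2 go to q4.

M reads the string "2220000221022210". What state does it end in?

q1

q0 --2--> q1
q1 --2--> q4
q4 --2--> q0
q0 --0--> q0
q0 --0--> q0
q0 --0--> q0
q0 --0--> q0
q0 --2--> q1
q1 --2--> q4
q4 --1--> q5
q5 --0--> q1
q1 --2--> q4
q4 --2--> q0
q0 --2--> q1
q1 --1--> q5
q5 --0--> q1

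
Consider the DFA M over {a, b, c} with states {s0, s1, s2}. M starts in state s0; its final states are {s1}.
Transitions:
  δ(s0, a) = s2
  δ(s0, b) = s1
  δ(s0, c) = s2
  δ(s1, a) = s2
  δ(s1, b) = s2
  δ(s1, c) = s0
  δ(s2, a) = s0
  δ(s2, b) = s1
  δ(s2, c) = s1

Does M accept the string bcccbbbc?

accepted

s0 --b--> s1
s1 --c--> s0
s0 --c--> s2
s2 --c--> s1
s1 --b--> s2
s2 --b--> s1
s1 --b--> s2
s2 --c--> s1
End in state s1, which is an accepting state.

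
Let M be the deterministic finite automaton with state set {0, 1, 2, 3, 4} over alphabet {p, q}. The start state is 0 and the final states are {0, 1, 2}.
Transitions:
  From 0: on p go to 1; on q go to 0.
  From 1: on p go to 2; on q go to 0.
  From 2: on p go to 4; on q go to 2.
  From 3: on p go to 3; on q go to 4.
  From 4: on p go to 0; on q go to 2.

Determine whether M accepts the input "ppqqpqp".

0 --p--> 1
1 --p--> 2
2 --q--> 2
2 --q--> 2
2 --p--> 4
4 --q--> 2
2 --p--> 4
End in state 4, which is not an accepting state.

rejected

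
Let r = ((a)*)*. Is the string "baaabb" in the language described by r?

no

baaabb cannot be split into zero or more pieces each matching (a)*.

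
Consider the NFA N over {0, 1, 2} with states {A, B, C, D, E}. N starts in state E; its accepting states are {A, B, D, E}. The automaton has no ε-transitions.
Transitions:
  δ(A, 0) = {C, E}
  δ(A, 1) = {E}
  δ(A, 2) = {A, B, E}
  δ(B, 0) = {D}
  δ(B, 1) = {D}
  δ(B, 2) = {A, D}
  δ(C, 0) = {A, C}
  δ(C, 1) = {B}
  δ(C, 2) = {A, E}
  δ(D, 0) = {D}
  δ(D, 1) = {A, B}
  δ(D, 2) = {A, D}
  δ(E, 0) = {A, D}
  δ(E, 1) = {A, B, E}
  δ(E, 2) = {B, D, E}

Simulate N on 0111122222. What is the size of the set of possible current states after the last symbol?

4

Start: {E}
read 0: {A, D}
read 1: {A, B, E}
read 1: {A, B, D, E}
read 1: {A, B, D, E}
read 1: {A, B, D, E}
read 2: {A, B, D, E}
read 2: {A, B, D, E}
read 2: {A, B, D, E}
read 2: {A, B, D, E}
read 2: {A, B, D, E}
Final reachable set {A, B, D, E} has 4 states.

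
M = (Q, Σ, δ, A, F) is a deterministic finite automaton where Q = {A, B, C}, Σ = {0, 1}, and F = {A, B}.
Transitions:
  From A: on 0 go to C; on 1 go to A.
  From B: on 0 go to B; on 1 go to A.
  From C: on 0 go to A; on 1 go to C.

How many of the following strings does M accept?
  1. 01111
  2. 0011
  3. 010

2

01111: rejected
0011: accepted
010: accepted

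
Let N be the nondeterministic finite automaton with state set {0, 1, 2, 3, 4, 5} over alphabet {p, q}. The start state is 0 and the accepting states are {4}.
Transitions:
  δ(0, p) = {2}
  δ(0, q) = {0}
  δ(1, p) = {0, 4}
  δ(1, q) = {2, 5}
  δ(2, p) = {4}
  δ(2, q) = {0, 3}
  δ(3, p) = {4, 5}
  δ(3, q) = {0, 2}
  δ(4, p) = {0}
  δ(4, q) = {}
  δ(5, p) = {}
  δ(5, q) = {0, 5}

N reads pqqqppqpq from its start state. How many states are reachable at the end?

Start: {0}
read p: {2}
read q: {0, 3}
read q: {0, 2}
read q: {0, 3}
read p: {2, 4, 5}
read p: {0, 4}
read q: {0}
read p: {2}
read q: {0, 3}
Final reachable set {0, 3} has 2 states.

2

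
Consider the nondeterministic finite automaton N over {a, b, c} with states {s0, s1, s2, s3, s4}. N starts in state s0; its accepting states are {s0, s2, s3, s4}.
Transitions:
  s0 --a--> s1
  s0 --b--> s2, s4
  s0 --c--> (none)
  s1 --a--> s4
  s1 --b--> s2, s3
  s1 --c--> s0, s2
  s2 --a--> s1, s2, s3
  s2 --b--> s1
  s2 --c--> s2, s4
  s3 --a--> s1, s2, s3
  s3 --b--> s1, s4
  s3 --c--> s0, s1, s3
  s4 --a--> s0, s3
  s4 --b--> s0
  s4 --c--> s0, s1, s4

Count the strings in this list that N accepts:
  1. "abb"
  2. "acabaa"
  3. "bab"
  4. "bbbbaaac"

"abb": accepted
"acabaa": accepted
"bab": accepted
"bbbbaaac": accepted

4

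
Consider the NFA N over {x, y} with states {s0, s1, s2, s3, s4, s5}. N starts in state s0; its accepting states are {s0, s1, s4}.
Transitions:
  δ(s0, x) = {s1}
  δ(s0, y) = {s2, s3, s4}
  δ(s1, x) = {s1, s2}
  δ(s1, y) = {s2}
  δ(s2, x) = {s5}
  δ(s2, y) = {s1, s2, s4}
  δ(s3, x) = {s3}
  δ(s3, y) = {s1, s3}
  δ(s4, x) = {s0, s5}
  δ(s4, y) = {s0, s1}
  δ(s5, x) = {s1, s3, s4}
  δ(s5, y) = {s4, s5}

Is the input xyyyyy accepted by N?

Start: {s0}
read x: {s1}
read y: {s2}
read y: {s1, s2, s4}
read y: {s0, s1, s2, s4}
read y: {s0, s1, s2, s3, s4}
read y: {s0, s1, s2, s3, s4}
Reachable ∩ accepting = {s0, s1, s4} — nonempty.

accepted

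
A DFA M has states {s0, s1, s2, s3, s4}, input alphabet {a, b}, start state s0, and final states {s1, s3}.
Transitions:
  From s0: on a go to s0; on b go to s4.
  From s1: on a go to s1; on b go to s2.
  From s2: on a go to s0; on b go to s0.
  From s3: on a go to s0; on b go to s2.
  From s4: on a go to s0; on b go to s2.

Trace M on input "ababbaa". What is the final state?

s0

s0 --a--> s0
s0 --b--> s4
s4 --a--> s0
s0 --b--> s4
s4 --b--> s2
s2 --a--> s0
s0 --a--> s0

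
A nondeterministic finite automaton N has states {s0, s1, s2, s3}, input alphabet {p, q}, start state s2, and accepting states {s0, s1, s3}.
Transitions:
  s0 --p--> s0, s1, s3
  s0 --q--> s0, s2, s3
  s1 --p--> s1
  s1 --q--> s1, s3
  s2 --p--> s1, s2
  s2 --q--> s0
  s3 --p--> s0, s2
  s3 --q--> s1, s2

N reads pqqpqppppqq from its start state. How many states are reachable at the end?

Start: {s2}
read p: {s1, s2}
read q: {s0, s1, s3}
read q: {s0, s1, s2, s3}
read p: {s0, s1, s2, s3}
read q: {s0, s1, s2, s3}
read p: {s0, s1, s2, s3}
read p: {s0, s1, s2, s3}
read p: {s0, s1, s2, s3}
read p: {s0, s1, s2, s3}
read q: {s0, s1, s2, s3}
read q: {s0, s1, s2, s3}
Final reachable set {s0, s1, s2, s3} has 4 states.

4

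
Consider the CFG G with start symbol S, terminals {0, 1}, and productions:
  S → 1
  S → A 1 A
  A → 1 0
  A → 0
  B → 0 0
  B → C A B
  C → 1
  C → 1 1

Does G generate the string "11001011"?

no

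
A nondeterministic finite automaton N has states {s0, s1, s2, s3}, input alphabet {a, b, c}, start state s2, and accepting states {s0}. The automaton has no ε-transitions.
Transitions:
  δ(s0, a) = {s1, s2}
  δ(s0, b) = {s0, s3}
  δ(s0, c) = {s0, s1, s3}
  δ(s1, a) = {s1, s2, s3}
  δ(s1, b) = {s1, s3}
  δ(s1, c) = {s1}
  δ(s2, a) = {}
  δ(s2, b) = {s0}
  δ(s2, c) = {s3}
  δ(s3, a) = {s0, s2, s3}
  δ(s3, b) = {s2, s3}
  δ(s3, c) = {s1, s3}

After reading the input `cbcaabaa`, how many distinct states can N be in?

Start: {s2}
read c: {s3}
read b: {s2, s3}
read c: {s1, s3}
read a: {s0, s1, s2, s3}
read a: {s0, s1, s2, s3}
read b: {s0, s1, s2, s3}
read a: {s0, s1, s2, s3}
read a: {s0, s1, s2, s3}
Final reachable set {s0, s1, s2, s3} has 4 states.

4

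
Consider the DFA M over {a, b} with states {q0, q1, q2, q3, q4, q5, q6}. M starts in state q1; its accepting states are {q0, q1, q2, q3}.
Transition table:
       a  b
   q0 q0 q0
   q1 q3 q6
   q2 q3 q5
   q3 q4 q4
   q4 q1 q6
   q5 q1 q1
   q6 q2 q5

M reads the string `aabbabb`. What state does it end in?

q1 --a--> q3
q3 --a--> q4
q4 --b--> q6
q6 --b--> q5
q5 --a--> q1
q1 --b--> q6
q6 --b--> q5

q5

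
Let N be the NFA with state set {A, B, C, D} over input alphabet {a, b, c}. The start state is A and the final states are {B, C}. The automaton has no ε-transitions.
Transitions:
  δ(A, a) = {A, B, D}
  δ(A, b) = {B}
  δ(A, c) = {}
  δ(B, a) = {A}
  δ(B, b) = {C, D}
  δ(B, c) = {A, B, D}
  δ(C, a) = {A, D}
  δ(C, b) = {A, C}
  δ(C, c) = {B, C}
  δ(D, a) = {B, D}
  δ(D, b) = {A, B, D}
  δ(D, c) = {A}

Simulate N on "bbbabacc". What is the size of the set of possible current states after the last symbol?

Start: {A}
read b: {B}
read b: {C, D}
read b: {A, B, C, D}
read a: {A, B, D}
read b: {A, B, C, D}
read a: {A, B, D}
read c: {A, B, D}
read c: {A, B, D}
Final reachable set {A, B, D} has 3 states.

3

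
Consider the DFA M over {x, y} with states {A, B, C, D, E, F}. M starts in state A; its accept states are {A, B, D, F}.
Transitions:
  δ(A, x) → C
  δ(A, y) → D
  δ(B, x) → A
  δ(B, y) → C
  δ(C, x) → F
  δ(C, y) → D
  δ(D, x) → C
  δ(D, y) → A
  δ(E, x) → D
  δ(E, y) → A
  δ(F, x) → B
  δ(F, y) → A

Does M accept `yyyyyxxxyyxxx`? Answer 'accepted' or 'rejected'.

A --y--> D
D --y--> A
A --y--> D
D --y--> A
A --y--> D
D --x--> C
C --x--> F
F --x--> B
B --y--> C
C --y--> D
D --x--> C
C --x--> F
F --x--> B
End in state B, which is an accepting state.

accepted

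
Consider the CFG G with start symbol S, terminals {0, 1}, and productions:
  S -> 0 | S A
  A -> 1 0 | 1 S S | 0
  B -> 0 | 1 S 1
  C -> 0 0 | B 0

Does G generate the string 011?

no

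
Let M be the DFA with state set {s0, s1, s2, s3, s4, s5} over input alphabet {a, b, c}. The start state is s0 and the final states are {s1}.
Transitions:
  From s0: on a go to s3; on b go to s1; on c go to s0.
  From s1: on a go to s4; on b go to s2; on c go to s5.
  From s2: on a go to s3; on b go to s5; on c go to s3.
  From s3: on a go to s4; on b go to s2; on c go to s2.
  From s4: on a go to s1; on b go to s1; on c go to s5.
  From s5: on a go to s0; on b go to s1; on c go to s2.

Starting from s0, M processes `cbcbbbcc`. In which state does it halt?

s3

s0 --c--> s0
s0 --b--> s1
s1 --c--> s5
s5 --b--> s1
s1 --b--> s2
s2 --b--> s5
s5 --c--> s2
s2 --c--> s3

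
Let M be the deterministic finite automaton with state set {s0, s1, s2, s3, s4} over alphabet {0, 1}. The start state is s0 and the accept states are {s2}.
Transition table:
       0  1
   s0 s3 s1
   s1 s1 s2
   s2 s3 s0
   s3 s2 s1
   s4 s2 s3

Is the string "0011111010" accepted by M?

s0 --0--> s3
s3 --0--> s2
s2 --1--> s0
s0 --1--> s1
s1 --1--> s2
s2 --1--> s0
s0 --1--> s1
s1 --0--> s1
s1 --1--> s2
s2 --0--> s3
End in state s3, which is not an accepting state.

rejected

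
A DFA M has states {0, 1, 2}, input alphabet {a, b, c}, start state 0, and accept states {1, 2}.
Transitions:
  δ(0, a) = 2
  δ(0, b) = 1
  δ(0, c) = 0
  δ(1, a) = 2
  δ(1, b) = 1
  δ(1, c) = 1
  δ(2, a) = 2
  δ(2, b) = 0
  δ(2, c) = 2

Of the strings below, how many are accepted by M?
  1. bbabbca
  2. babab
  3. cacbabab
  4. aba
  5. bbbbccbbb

bbabbca: accepted
babab: rejected
cacbabab: rejected
aba: accepted
bbbbccbbb: accepted

3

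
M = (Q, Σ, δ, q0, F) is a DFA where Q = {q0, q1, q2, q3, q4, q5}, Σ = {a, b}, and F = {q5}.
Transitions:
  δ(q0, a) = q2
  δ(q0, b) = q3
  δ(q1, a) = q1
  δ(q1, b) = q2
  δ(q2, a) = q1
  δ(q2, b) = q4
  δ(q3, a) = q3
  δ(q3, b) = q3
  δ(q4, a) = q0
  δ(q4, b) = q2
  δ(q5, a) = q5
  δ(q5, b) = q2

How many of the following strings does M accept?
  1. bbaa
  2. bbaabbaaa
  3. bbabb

bbaa: rejected
bbaabbaaa: rejected
bbabb: rejected

0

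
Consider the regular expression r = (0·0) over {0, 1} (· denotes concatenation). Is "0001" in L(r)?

no

No split of 0001 into u·v has 0 matching u and 0 matching v.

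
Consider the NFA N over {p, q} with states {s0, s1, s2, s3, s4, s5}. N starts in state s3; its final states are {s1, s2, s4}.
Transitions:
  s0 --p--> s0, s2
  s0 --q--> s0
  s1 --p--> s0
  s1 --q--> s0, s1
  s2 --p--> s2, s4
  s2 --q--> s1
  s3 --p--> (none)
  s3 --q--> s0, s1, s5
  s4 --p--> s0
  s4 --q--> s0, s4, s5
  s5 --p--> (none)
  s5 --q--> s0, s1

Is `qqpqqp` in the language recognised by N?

accepted

Start: {s3}
read q: {s0, s1, s5}
read q: {s0, s1}
read p: {s0, s2}
read q: {s0, s1}
read q: {s0, s1}
read p: {s0, s2}
Reachable ∩ accepting = {s2} — nonempty.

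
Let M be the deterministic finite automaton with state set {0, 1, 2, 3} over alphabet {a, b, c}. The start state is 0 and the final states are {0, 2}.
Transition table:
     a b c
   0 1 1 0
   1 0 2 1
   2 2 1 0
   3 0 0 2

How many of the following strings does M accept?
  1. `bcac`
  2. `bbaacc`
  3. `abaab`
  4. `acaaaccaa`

`bcac`: accepted
`bbaacc`: accepted
`abaab`: rejected
`acaaaccaa`: accepted

3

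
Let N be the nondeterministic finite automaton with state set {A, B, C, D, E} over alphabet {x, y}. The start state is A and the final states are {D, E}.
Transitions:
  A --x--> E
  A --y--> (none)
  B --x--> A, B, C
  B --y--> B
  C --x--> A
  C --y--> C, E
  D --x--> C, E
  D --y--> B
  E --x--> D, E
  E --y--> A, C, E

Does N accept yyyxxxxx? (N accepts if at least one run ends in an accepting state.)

Start: {A}
read y: {}
The reachable set is empty and stays empty for the remaining 7 symbols.
Reachable ∩ accepting = {} — empty.

rejected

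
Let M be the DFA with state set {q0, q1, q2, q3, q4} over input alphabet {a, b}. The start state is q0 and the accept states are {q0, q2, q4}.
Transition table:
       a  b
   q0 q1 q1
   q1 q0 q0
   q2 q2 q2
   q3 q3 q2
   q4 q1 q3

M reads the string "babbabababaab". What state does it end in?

q0 --b--> q1
q1 --a--> q0
q0 --b--> q1
q1 --b--> q0
q0 --a--> q1
q1 --b--> q0
q0 --a--> q1
q1 --b--> q0
q0 --a--> q1
q1 --b--> q0
q0 --a--> q1
q1 --a--> q0
q0 --b--> q1

q1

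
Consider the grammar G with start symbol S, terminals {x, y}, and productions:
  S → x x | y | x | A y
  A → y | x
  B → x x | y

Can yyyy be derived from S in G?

no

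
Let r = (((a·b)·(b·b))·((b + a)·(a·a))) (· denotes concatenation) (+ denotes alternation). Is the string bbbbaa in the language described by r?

no

No split of bbbbaa into u·v has ((a·b)·(b·b)) matching u and ((b+a)·(a·a)) matching v.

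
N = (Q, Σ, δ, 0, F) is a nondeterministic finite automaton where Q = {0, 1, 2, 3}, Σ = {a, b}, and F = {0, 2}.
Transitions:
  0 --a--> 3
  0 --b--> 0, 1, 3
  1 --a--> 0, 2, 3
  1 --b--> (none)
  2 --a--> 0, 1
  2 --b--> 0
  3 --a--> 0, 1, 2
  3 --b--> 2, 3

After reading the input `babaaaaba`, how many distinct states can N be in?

Start: {0}
read b: {0, 1, 3}
read a: {0, 1, 2, 3}
read b: {0, 1, 2, 3}
read a: {0, 1, 2, 3}
read a: {0, 1, 2, 3}
read a: {0, 1, 2, 3}
read a: {0, 1, 2, 3}
read b: {0, 1, 2, 3}
read a: {0, 1, 2, 3}
Final reachable set {0, 1, 2, 3} has 4 states.

4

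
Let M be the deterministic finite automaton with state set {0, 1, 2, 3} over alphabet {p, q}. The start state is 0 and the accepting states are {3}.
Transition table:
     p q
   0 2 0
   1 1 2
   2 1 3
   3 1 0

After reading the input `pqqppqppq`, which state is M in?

2

0 --p--> 2
2 --q--> 3
3 --q--> 0
0 --p--> 2
2 --p--> 1
1 --q--> 2
2 --p--> 1
1 --p--> 1
1 --q--> 2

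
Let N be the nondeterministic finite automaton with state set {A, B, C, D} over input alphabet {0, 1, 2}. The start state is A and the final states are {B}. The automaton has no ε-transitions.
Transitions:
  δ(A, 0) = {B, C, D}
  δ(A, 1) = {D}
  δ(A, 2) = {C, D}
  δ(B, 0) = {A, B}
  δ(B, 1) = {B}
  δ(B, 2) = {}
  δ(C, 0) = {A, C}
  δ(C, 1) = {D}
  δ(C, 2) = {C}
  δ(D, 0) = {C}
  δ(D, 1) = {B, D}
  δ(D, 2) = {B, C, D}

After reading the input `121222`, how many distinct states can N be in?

Start: {A}
read 1: {D}
read 2: {B, C, D}
read 1: {B, D}
read 2: {B, C, D}
read 2: {B, C, D}
read 2: {B, C, D}
Final reachable set {B, C, D} has 3 states.

3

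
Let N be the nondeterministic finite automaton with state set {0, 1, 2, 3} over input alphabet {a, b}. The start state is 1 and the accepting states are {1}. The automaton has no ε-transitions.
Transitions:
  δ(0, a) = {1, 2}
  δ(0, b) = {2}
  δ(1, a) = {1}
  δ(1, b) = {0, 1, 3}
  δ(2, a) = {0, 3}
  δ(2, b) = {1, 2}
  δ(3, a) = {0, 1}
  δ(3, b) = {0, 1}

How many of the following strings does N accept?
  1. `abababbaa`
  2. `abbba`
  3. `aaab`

`abababbaa`: accepted
`abbba`: accepted
`aaab`: accepted

3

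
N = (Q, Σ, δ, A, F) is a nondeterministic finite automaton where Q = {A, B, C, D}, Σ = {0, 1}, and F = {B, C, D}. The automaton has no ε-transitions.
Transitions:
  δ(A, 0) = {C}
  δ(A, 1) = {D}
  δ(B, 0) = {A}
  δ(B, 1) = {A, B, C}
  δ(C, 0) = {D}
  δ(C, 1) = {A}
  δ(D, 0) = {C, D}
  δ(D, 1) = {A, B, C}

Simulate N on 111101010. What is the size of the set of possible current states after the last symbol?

Start: {A}
read 1: {D}
read 1: {A, B, C}
read 1: {A, B, C, D}
read 1: {A, B, C, D}
read 0: {A, C, D}
read 1: {A, B, C, D}
read 0: {A, C, D}
read 1: {A, B, C, D}
read 0: {A, C, D}
Final reachable set {A, C, D} has 3 states.

3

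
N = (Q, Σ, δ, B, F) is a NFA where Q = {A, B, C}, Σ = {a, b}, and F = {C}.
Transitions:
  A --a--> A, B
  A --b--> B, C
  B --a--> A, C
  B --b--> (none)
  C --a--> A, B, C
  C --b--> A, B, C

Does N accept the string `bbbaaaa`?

rejected

Start: {B}
read b: {}
The reachable set is empty and stays empty for the remaining 6 symbols.
Reachable ∩ accepting = {} — empty.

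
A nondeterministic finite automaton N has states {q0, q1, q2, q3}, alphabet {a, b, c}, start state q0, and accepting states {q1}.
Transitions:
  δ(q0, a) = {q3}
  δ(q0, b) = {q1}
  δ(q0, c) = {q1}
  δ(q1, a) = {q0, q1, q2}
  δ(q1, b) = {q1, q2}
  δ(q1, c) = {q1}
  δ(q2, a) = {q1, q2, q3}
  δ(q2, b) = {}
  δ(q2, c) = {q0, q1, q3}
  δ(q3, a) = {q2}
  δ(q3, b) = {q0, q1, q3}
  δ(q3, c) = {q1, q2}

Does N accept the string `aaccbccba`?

accepted

Start: {q0}
read a: {q3}
read a: {q2}
read c: {q0, q1, q3}
read c: {q1, q2}
read b: {q1, q2}
read c: {q0, q1, q3}
read c: {q1, q2}
read b: {q1, q2}
read a: {q0, q1, q2, q3}
Reachable ∩ accepting = {q1} — nonempty.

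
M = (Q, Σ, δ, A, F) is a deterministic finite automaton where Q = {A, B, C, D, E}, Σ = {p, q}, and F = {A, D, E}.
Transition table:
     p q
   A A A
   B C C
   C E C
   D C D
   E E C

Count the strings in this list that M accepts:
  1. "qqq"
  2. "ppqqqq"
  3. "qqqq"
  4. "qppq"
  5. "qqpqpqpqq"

"qqq": accepted
"ppqqqq": accepted
"qqqq": accepted
"qppq": accepted
"qqpqpqpqq": accepted

5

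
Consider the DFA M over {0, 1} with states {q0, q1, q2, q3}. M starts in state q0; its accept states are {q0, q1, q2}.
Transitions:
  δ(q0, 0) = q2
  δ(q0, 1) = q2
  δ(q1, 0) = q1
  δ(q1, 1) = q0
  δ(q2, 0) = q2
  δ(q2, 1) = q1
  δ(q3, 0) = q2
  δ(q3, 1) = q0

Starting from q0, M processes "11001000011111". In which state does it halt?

q0

q0 --1--> q2
q2 --1--> q1
q1 --0--> q1
q1 --0--> q1
q1 --1--> q0
q0 --0--> q2
q2 --0--> q2
q2 --0--> q2
q2 --0--> q2
q2 --1--> q1
q1 --1--> q0
q0 --1--> q2
q2 --1--> q1
q1 --1--> q0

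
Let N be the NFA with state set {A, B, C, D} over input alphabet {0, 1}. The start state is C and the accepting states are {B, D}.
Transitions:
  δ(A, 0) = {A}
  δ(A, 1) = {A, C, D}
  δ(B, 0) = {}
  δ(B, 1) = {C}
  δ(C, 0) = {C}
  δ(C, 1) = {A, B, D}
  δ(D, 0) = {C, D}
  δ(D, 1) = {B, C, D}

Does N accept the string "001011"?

accepted

Start: {C}
read 0: {C}
read 0: {C}
read 1: {A, B, D}
read 0: {A, C, D}
read 1: {A, B, C, D}
read 1: {A, B, C, D}
Reachable ∩ accepting = {B, D} — nonempty.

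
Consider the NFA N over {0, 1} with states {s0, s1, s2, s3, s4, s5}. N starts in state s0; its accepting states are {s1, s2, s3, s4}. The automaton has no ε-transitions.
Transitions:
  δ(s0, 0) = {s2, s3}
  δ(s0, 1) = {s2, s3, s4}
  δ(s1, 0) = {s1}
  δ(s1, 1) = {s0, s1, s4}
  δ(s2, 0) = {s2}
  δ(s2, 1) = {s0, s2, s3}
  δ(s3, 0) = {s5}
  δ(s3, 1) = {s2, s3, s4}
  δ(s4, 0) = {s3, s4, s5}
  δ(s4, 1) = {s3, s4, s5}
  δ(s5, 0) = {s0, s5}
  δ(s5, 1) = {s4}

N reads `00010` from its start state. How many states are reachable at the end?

Start: {s0}
read 0: {s2, s3}
read 0: {s2, s5}
read 0: {s0, s2, s5}
read 1: {s0, s2, s3, s4}
read 0: {s2, s3, s4, s5}
Final reachable set {s2, s3, s4, s5} has 4 states.

4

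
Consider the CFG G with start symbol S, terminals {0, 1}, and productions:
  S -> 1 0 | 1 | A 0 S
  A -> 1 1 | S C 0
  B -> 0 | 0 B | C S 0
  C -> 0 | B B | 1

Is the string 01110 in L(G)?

no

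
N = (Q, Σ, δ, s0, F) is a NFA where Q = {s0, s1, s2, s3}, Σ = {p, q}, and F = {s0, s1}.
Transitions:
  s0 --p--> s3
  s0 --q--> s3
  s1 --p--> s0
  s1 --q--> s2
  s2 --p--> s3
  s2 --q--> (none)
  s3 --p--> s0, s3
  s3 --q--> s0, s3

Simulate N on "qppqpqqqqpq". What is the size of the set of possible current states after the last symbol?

2

Start: {s0}
read q: {s3}
read p: {s0, s3}
read p: {s0, s3}
read q: {s0, s3}
read p: {s0, s3}
read q: {s0, s3}
read q: {s0, s3}
read q: {s0, s3}
read q: {s0, s3}
read p: {s0, s3}
read q: {s0, s3}
Final reachable set {s0, s3} has 2 states.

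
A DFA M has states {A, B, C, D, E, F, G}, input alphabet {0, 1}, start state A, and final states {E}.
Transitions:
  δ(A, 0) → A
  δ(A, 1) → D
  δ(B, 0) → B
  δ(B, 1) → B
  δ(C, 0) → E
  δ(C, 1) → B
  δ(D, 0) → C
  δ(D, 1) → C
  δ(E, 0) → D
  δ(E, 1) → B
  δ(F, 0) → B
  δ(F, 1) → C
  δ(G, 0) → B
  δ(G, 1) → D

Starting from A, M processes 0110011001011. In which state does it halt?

A --0--> A
A --1--> D
D --1--> C
C --0--> E
E --0--> D
D --1--> C
C --1--> B
B --0--> B
B --0--> B
B --1--> B
B --0--> B
B --1--> B
B --1--> B

B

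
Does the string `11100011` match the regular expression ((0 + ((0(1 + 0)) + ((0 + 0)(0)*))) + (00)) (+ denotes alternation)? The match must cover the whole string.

no

Neither (0+((0(1+0))+((0+0)(0)*))) nor (00) matches 11100011.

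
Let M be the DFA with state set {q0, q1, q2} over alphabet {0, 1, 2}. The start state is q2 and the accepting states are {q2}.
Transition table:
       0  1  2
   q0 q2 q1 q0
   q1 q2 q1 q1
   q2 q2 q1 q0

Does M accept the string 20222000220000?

accepted

q2 --2--> q0
q0 --0--> q2
q2 --2--> q0
q0 --2--> q0
q0 --2--> q0
q0 --0--> q2
q2 --0--> q2
q2 --0--> q2
q2 --2--> q0
q0 --2--> q0
q0 --0--> q2
q2 --0--> q2
q2 --0--> q2
q2 --0--> q2
End in state q2, which is an accepting state.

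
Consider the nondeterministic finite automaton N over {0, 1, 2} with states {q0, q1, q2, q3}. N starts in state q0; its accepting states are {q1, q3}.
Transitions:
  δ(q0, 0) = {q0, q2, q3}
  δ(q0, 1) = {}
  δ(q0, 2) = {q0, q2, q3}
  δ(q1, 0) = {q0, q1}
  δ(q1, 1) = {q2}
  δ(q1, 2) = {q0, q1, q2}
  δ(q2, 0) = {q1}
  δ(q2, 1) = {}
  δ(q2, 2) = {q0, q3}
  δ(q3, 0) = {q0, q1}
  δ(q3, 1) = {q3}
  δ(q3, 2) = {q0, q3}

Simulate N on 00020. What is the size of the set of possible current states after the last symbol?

4

Start: {q0}
read 0: {q0, q2, q3}
read 0: {q0, q1, q2, q3}
read 0: {q0, q1, q2, q3}
read 2: {q0, q1, q2, q3}
read 0: {q0, q1, q2, q3}
Final reachable set {q0, q1, q2, q3} has 4 states.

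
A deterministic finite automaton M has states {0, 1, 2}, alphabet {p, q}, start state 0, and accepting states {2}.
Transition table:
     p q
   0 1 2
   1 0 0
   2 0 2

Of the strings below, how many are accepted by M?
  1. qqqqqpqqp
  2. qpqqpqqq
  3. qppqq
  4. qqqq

qqqqqpqqp: rejected
qpqqpqqq: accepted
qppqq: accepted
qqqq: accepted

3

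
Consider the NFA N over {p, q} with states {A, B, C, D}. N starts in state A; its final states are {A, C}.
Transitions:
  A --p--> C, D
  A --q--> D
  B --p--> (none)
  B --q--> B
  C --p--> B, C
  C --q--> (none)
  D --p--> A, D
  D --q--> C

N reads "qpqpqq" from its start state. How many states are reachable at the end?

2

Start: {A}
read q: {D}
read p: {A, D}
read q: {C, D}
read p: {A, B, C, D}
read q: {B, C, D}
read q: {B, C}
Final reachable set {B, C} has 2 states.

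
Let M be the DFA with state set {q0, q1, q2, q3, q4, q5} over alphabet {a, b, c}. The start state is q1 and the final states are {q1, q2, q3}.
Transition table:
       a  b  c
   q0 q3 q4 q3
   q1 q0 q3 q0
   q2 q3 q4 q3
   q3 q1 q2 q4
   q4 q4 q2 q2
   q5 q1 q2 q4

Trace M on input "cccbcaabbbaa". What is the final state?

q1 --c--> q0
q0 --c--> q3
q3 --c--> q4
q4 --b--> q2
q2 --c--> q3
q3 --a--> q1
q1 --a--> q0
q0 --b--> q4
q4 --b--> q2
q2 --b--> q4
q4 --a--> q4
q4 --a--> q4

q4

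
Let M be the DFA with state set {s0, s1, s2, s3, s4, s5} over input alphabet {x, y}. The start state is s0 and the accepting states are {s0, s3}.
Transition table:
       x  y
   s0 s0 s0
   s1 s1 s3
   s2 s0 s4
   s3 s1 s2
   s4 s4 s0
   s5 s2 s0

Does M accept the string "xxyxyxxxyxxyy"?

accepted

s0 --x--> s0
s0 --x--> s0
s0 --y--> s0
s0 --x--> s0
s0 --y--> s0
s0 --x--> s0
s0 --x--> s0
s0 --x--> s0
s0 --y--> s0
s0 --x--> s0
s0 --x--> s0
s0 --y--> s0
s0 --y--> s0
End in state s0, which is an accepting state.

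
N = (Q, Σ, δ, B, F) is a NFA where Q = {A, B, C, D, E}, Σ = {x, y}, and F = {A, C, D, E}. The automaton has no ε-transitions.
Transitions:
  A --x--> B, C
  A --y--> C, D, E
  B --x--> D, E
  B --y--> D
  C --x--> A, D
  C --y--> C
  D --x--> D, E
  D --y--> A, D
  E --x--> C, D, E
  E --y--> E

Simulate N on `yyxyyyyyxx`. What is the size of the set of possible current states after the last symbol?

Start: {B}
read y: {D}
read y: {A, D}
read x: {B, C, D, E}
read y: {A, C, D, E}
read y: {A, C, D, E}
read y: {A, C, D, E}
read y: {A, C, D, E}
read y: {A, C, D, E}
read x: {A, B, C, D, E}
read x: {A, B, C, D, E}
Final reachable set {A, B, C, D, E} has 5 states.

5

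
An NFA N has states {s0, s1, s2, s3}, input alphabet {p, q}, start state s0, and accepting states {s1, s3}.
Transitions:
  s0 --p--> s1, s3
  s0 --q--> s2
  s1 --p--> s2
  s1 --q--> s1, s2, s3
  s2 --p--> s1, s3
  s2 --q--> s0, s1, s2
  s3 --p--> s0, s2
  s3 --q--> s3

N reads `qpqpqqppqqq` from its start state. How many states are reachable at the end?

4

Start: {s0}
read q: {s2}
read p: {s1, s3}
read q: {s1, s2, s3}
read p: {s0, s1, s2, s3}
read q: {s0, s1, s2, s3}
read q: {s0, s1, s2, s3}
read p: {s0, s1, s2, s3}
read p: {s0, s1, s2, s3}
read q: {s0, s1, s2, s3}
read q: {s0, s1, s2, s3}
read q: {s0, s1, s2, s3}
Final reachable set {s0, s1, s2, s3} has 4 states.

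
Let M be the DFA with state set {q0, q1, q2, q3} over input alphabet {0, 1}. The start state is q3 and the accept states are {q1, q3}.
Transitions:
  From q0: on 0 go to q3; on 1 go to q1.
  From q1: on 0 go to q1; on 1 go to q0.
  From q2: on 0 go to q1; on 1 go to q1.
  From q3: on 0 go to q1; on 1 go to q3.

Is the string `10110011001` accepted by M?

q3 --1--> q3
q3 --0--> q1
q1 --1--> q0
q0 --1--> q1
q1 --0--> q1
q1 --0--> q1
q1 --1--> q0
q0 --1--> q1
q1 --0--> q1
q1 --0--> q1
q1 --1--> q0
End in state q0, which is not an accepting state.

rejected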